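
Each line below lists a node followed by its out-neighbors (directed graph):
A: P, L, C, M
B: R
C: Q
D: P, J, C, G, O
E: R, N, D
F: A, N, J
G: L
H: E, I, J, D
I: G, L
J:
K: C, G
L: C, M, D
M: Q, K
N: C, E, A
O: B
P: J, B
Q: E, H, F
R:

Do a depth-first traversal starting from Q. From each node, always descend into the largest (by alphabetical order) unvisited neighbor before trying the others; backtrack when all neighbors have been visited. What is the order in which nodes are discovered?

Q, H, J, I, L, M, K, G, C, D, P, B, R, O, E, N, A, F

Visit Q
Q → H
H → J
H → I
I → L
L → M
M → K
K → G
K → C
L → D
D → P
P → B
B → R
D → O
H → E
E → N
N → A
Q → F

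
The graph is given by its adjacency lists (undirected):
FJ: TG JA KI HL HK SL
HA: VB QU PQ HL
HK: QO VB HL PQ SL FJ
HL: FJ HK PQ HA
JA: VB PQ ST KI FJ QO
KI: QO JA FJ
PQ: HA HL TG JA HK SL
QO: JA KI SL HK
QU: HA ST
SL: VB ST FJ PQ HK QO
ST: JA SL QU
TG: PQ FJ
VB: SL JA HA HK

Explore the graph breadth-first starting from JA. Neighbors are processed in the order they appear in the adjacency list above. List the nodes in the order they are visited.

JA -> VB -> PQ -> ST -> KI -> FJ -> QO -> SL -> HA -> HK -> HL -> TG -> QU

Visit JA; enqueue VB, PQ, ST, KI, FJ, QO → queue [VB, PQ, ST, KI, FJ, QO]
Visit VB; enqueue SL, HA, HK → queue [PQ, ST, KI, FJ, QO, SL, HA, HK]
Visit PQ; enqueue HL, TG → queue [ST, KI, FJ, QO, SL, HA, HK, HL, TG]
Visit ST; enqueue QU → queue [KI, FJ, QO, SL, HA, HK, HL, TG, QU]
Visit KI → queue [FJ, QO, SL, HA, HK, HL, TG, QU]
Visit FJ → queue [QO, SL, HA, HK, HL, TG, QU]
Visit QO → queue [SL, HA, HK, HL, TG, QU]
Visit SL → queue [HA, HK, HL, TG, QU]
Visit HA → queue [HK, HL, TG, QU]
Visit HK → queue [HL, TG, QU]
Visit HL → queue [TG, QU]
Visit TG → queue [QU]
Visit QU → queue []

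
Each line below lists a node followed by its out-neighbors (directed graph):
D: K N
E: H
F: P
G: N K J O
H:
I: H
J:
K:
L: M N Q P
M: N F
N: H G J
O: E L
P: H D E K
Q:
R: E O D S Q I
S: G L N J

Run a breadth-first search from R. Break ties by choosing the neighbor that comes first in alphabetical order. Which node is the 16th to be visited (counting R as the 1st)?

F

Visit R; enqueue D, E, I, O, Q, S → queue [D, E, I, O, Q, S]
Visit D; enqueue K, N → queue [E, I, O, Q, S, K, N]
Visit E; enqueue H → queue [I, O, Q, S, K, N, H]
Visit I → queue [O, Q, S, K, N, H]
Visit O; enqueue L → queue [Q, S, K, N, H, L]
Visit Q → queue [S, K, N, H, L]
Visit S; enqueue G, J → queue [K, N, H, L, G, J]
Visit K → queue [N, H, L, G, J]
Visit N → queue [H, L, G, J]
Visit H → queue [L, G, J]
Visit L; enqueue M, P → queue [G, J, M, P]
Visit G → queue [J, M, P]
Visit J → queue [M, P]
Visit M; enqueue F → queue [P, F]
Visit P → queue [F]
Visit F → queue []

Visit order: R, D, E, I, O, Q, S, K, N, H, L, G, J, M, P, F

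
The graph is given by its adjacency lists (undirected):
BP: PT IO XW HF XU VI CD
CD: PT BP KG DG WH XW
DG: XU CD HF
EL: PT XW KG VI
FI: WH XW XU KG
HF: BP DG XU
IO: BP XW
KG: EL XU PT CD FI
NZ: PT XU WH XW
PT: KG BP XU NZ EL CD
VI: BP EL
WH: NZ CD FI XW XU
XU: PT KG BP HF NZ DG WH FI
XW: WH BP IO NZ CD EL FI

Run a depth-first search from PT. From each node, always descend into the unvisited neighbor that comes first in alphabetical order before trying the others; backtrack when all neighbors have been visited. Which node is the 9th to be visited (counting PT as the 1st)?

Visit PT
PT → BP
BP → CD
CD → DG
DG → HF
HF → XU
XU → FI
FI → KG
KG → EL
EL → VI
EL → XW
XW → IO
XW → NZ
NZ → WH

Visit order: PT, BP, CD, DG, HF, XU, FI, KG, EL, VI, XW, IO, NZ, WH

EL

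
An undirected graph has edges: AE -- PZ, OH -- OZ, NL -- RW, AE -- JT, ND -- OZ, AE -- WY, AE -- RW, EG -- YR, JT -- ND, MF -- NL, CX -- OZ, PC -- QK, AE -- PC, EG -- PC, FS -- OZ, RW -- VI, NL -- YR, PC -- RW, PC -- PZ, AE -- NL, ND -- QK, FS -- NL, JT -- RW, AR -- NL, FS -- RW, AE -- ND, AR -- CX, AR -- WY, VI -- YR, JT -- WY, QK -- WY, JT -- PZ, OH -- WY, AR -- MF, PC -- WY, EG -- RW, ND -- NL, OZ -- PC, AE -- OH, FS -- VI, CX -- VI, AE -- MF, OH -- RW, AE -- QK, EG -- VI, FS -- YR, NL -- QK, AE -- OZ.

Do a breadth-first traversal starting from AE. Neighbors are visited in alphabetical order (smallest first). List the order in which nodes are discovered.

Visit AE; enqueue JT, MF, ND, NL, OH, OZ, PC, PZ, QK, RW, WY → queue [JT, MF, ND, NL, OH, OZ, PC, PZ, QK, RW, WY]
Visit JT → queue [MF, ND, NL, OH, OZ, PC, PZ, QK, RW, WY]
Visit MF; enqueue AR → queue [ND, NL, OH, OZ, PC, PZ, QK, RW, WY, AR]
Visit ND → queue [NL, OH, OZ, PC, PZ, QK, RW, WY, AR]
Visit NL; enqueue FS, YR → queue [OH, OZ, PC, PZ, QK, RW, WY, AR, FS, YR]
Visit OH → queue [OZ, PC, PZ, QK, RW, WY, AR, FS, YR]
Visit OZ; enqueue CX → queue [PC, PZ, QK, RW, WY, AR, FS, YR, CX]
Visit PC; enqueue EG → queue [PZ, QK, RW, WY, AR, FS, YR, CX, EG]
Visit PZ → queue [QK, RW, WY, AR, FS, YR, CX, EG]
Visit QK → queue [RW, WY, AR, FS, YR, CX, EG]
Visit RW; enqueue VI → queue [WY, AR, FS, YR, CX, EG, VI]
Visit WY → queue [AR, FS, YR, CX, EG, VI]
Visit AR → queue [FS, YR, CX, EG, VI]
Visit FS → queue [YR, CX, EG, VI]
Visit YR → queue [CX, EG, VI]
Visit CX → queue [EG, VI]
Visit EG → queue [VI]
Visit VI → queue []

AE → JT → MF → ND → NL → OH → OZ → PC → PZ → QK → RW → WY → AR → FS → YR → CX → EG → VI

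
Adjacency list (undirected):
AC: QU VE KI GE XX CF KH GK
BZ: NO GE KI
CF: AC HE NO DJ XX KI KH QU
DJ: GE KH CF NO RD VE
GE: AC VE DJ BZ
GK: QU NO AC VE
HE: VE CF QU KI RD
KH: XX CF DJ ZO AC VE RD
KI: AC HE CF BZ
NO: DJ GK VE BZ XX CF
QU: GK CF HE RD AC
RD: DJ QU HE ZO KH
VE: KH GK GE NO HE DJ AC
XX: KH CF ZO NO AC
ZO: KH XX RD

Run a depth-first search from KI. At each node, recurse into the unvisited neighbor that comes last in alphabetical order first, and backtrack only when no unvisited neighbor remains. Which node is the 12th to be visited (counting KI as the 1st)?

DJ

Visit KI
KI → HE
HE → VE
VE → NO
NO → XX
XX → ZO
ZO → RD
RD → QU
QU → GK
GK → AC
AC → KH
KH → DJ
DJ → GE
GE → BZ
DJ → CF

Visit order: KI, HE, VE, NO, XX, ZO, RD, QU, GK, AC, KH, DJ, GE, BZ, CF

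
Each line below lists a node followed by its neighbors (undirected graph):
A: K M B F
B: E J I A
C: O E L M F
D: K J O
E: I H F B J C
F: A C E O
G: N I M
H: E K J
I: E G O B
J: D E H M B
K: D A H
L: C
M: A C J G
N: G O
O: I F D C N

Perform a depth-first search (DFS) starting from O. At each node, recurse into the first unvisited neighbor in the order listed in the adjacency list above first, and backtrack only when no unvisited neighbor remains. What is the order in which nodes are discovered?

Visit O
O → I
I → E
E → H
H → K
K → D
D → J
J → M
M → A
A → B
A → F
F → C
C → L
M → G
G → N

O -> I -> E -> H -> K -> D -> J -> M -> A -> B -> F -> C -> L -> G -> N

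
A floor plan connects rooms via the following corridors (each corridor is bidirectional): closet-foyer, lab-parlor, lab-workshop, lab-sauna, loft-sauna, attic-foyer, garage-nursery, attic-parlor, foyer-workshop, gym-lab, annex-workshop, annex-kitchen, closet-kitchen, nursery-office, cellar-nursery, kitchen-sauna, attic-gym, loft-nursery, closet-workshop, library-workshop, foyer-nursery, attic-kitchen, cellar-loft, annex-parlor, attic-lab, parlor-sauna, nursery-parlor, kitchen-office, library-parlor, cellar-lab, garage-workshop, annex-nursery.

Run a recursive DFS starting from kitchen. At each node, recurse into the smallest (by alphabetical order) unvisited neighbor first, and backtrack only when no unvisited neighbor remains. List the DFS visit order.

Visit kitchen
kitchen → annex
annex → nursery
nursery → cellar
cellar → lab
lab → attic
attic → foyer
foyer → closet
closet → workshop
workshop → garage
workshop → library
library → parlor
parlor → sauna
sauna → loft
attic → gym
nursery → office

kitchen, annex, nursery, cellar, lab, attic, foyer, closet, workshop, garage, library, parlor, sauna, loft, gym, office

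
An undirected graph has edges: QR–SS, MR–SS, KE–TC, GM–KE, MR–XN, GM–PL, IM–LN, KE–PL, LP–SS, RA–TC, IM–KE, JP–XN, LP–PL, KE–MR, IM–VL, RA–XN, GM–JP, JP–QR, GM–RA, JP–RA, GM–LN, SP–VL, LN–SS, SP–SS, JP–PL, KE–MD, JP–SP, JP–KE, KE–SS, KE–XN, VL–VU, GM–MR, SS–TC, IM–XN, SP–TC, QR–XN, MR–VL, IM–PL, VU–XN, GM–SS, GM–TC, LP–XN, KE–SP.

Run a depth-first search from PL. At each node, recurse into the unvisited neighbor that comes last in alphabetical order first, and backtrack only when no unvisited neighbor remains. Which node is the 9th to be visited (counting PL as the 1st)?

Visit PL
PL → LP
LP → XN
XN → VU
VU → VL
VL → SP
SP → TC
TC → SS
SS → QR
QR → JP
JP → RA
RA → GM
GM → MR
MR → KE
KE → MD
KE → IM
IM → LN

Visit order: PL, LP, XN, VU, VL, SP, TC, SS, QR, JP, RA, GM, MR, KE, MD, IM, LN

QR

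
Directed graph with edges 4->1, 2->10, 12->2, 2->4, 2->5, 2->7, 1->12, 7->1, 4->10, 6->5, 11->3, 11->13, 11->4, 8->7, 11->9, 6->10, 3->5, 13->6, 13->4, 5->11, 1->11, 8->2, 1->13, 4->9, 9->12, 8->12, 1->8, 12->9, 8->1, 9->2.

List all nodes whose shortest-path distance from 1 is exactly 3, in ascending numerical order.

5, 10

Level 0: 1
Level 1: 8, 11, 12, 13
Level 2: 2, 3, 4, 6, 7, 9
Level 3: 5, 10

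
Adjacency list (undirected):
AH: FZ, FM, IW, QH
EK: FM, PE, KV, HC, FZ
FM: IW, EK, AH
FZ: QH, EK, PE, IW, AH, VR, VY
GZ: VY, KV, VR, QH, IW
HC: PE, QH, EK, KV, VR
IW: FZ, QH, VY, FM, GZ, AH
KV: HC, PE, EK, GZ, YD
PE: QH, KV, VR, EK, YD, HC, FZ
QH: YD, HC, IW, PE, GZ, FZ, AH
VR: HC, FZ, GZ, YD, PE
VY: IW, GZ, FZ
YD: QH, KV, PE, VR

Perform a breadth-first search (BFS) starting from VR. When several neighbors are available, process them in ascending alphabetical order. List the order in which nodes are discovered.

Visit VR; enqueue FZ, GZ, HC, PE, YD → queue [FZ, GZ, HC, PE, YD]
Visit FZ; enqueue AH, EK, IW, QH, VY → queue [GZ, HC, PE, YD, AH, EK, IW, QH, VY]
Visit GZ; enqueue KV → queue [HC, PE, YD, AH, EK, IW, QH, VY, KV]
Visit HC → queue [PE, YD, AH, EK, IW, QH, VY, KV]
Visit PE → queue [YD, AH, EK, IW, QH, VY, KV]
Visit YD → queue [AH, EK, IW, QH, VY, KV]
Visit AH; enqueue FM → queue [EK, IW, QH, VY, KV, FM]
Visit EK → queue [IW, QH, VY, KV, FM]
Visit IW → queue [QH, VY, KV, FM]
Visit QH → queue [VY, KV, FM]
Visit VY → queue [KV, FM]
Visit KV → queue [FM]
Visit FM → queue []

VR → FZ → GZ → HC → PE → YD → AH → EK → IW → QH → VY → KV → FM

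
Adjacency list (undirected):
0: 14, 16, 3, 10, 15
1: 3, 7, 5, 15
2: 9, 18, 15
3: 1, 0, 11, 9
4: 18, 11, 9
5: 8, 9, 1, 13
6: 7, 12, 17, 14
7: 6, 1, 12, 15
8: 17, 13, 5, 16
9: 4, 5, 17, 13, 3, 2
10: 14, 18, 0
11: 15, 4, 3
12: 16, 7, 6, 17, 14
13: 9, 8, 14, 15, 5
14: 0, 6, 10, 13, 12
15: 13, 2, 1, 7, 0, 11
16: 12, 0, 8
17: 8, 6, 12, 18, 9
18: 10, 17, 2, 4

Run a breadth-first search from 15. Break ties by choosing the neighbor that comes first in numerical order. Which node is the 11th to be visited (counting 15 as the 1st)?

16

Visit 15; enqueue 0, 1, 2, 7, 11, 13 → queue [0, 1, 2, 7, 11, 13]
Visit 0; enqueue 3, 10, 14, 16 → queue [1, 2, 7, 11, 13, 3, 10, 14, 16]
Visit 1; enqueue 5 → queue [2, 7, 11, 13, 3, 10, 14, 16, 5]
Visit 2; enqueue 9, 18 → queue [7, 11, 13, 3, 10, 14, 16, 5, 9, 18]
Visit 7; enqueue 6, 12 → queue [11, 13, 3, 10, 14, 16, 5, 9, 18, 6, 12]
Visit 11; enqueue 4 → queue [13, 3, 10, 14, 16, 5, 9, 18, 6, 12, 4]
Visit 13; enqueue 8 → queue [3, 10, 14, 16, 5, 9, 18, 6, 12, 4, 8]
Visit 3 → queue [10, 14, 16, 5, 9, 18, 6, 12, 4, 8]
Visit 10 → queue [14, 16, 5, 9, 18, 6, 12, 4, 8]
Visit 14 → queue [16, 5, 9, 18, 6, 12, 4, 8]
Visit 16 → queue [5, 9, 18, 6, 12, 4, 8]
Visit 5 → queue [9, 18, 6, 12, 4, 8]
Visit 9; enqueue 17 → queue [18, 6, 12, 4, 8, 17]
Visit 18 → queue [6, 12, 4, 8, 17]
Visit 6 → queue [12, 4, 8, 17]
Visit 12 → queue [4, 8, 17]
Visit 4 → queue [8, 17]
Visit 8 → queue [17]
Visit 17 → queue []

Visit order: 15, 0, 1, 2, 7, 11, 13, 3, 10, 14, 16, 5, 9, 18, 6, 12, 4, 8, 17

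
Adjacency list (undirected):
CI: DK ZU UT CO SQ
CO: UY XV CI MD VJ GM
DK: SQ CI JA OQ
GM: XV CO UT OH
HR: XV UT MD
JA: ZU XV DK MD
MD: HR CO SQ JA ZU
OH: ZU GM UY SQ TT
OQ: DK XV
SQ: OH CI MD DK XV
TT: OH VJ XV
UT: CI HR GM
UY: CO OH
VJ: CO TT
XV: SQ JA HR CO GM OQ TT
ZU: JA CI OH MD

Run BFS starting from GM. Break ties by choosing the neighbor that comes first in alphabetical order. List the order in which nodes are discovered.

GM → CO → OH → UT → XV → CI → MD → UY → VJ → SQ → TT → ZU → HR → JA → OQ → DK

Visit GM; enqueue CO, OH, UT, XV → queue [CO, OH, UT, XV]
Visit CO; enqueue CI, MD, UY, VJ → queue [OH, UT, XV, CI, MD, UY, VJ]
Visit OH; enqueue SQ, TT, ZU → queue [UT, XV, CI, MD, UY, VJ, SQ, TT, ZU]
Visit UT; enqueue HR → queue [XV, CI, MD, UY, VJ, SQ, TT, ZU, HR]
Visit XV; enqueue JA, OQ → queue [CI, MD, UY, VJ, SQ, TT, ZU, HR, JA, OQ]
Visit CI; enqueue DK → queue [MD, UY, VJ, SQ, TT, ZU, HR, JA, OQ, DK]
Visit MD → queue [UY, VJ, SQ, TT, ZU, HR, JA, OQ, DK]
Visit UY → queue [VJ, SQ, TT, ZU, HR, JA, OQ, DK]
Visit VJ → queue [SQ, TT, ZU, HR, JA, OQ, DK]
Visit SQ → queue [TT, ZU, HR, JA, OQ, DK]
Visit TT → queue [ZU, HR, JA, OQ, DK]
Visit ZU → queue [HR, JA, OQ, DK]
Visit HR → queue [JA, OQ, DK]
Visit JA → queue [OQ, DK]
Visit OQ → queue [DK]
Visit DK → queue []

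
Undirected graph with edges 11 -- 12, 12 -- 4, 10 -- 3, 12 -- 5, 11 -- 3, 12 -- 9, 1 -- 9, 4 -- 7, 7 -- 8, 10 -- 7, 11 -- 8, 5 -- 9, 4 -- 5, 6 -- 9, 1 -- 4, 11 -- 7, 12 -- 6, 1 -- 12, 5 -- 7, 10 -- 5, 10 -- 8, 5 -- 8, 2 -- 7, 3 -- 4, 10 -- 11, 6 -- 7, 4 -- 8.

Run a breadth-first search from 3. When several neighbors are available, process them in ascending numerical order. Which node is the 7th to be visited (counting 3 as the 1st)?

Visit 3; enqueue 4, 10, 11 → queue [4, 10, 11]
Visit 4; enqueue 1, 5, 7, 8, 12 → queue [10, 11, 1, 5, 7, 8, 12]
Visit 10 → queue [11, 1, 5, 7, 8, 12]
Visit 11 → queue [1, 5, 7, 8, 12]
Visit 1; enqueue 9 → queue [5, 7, 8, 12, 9]
Visit 5 → queue [7, 8, 12, 9]
Visit 7; enqueue 2, 6 → queue [8, 12, 9, 2, 6]
Visit 8 → queue [12, 9, 2, 6]
Visit 12 → queue [9, 2, 6]
Visit 9 → queue [2, 6]
Visit 2 → queue [6]
Visit 6 → queue []

Visit order: 3, 4, 10, 11, 1, 5, 7, 8, 12, 9, 2, 6

7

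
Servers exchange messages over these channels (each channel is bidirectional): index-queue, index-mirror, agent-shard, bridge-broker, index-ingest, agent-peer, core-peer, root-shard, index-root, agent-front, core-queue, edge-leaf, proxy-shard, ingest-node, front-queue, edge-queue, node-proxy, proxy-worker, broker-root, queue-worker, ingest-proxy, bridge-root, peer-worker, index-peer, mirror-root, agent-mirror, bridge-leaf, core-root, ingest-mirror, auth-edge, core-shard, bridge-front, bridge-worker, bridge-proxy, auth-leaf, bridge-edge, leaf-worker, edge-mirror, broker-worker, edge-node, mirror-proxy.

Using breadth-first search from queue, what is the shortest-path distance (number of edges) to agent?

2

Level 0: queue
Level 1: core, edge, front, index, worker
Level 2: agent, auth, bridge, broker, ingest, leaf, mirror, node, peer, proxy, root, shard
agent first appears at level 2.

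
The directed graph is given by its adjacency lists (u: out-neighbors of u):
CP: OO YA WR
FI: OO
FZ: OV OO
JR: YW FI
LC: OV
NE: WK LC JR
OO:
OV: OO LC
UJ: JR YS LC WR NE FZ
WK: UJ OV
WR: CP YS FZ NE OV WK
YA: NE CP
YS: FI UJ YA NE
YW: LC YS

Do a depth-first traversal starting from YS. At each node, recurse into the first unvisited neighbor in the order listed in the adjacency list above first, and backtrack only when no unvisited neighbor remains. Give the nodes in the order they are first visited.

Visit YS
YS → FI
FI → OO
YS → UJ
UJ → JR
JR → YW
YW → LC
LC → OV
UJ → WR
WR → CP
CP → YA
YA → NE
NE → WK
WR → FZ

YS, FI, OO, UJ, JR, YW, LC, OV, WR, CP, YA, NE, WK, FZ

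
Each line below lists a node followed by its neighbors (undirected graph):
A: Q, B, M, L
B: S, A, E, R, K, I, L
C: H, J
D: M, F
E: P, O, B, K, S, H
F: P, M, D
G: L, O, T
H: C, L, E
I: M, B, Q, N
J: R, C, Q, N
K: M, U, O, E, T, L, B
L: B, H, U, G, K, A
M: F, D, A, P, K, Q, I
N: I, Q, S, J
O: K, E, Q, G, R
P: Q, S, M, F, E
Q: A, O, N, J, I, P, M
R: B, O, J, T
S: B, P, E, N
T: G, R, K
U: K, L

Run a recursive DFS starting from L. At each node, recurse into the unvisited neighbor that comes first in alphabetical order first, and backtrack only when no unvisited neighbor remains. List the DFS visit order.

L → A → B → E → H → C → J → N → I → M → D → F → P → Q → O → G → T → K → U → R → S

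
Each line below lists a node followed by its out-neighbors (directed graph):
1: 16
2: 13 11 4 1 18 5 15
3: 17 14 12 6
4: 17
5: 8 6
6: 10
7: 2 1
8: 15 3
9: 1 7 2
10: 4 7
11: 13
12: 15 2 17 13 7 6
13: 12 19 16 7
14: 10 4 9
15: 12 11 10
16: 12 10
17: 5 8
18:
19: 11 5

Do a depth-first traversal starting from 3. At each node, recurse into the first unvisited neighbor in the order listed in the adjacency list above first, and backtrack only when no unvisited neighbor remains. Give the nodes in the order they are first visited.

Visit 3
3 → 17
17 → 5
5 → 8
8 → 15
15 → 12
12 → 2
2 → 13
13 → 19
19 → 11
13 → 16
16 → 10
10 → 4
10 → 7
7 → 1
2 → 18
12 → 6
3 → 14
14 → 9

3 17 5 8 15 12 2 13 19 11 16 10 4 7 1 18 6 14 9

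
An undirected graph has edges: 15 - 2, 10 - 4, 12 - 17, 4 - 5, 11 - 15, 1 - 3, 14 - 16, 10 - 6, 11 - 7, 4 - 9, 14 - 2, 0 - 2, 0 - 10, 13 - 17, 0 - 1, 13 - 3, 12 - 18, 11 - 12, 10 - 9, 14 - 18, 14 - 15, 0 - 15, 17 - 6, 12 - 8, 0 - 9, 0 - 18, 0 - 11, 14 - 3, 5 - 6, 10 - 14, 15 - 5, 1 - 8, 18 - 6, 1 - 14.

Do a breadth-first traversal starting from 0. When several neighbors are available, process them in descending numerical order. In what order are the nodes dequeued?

0, 18, 15, 11, 10, 9, 2, 1, 14, 12, 6, 5, 7, 4, 8, 3, 16, 17, 13

Visit 0; enqueue 18, 15, 11, 10, 9, 2, 1 → queue [18, 15, 11, 10, 9, 2, 1]
Visit 18; enqueue 14, 12, 6 → queue [15, 11, 10, 9, 2, 1, 14, 12, 6]
Visit 15; enqueue 5 → queue [11, 10, 9, 2, 1, 14, 12, 6, 5]
Visit 11; enqueue 7 → queue [10, 9, 2, 1, 14, 12, 6, 5, 7]
Visit 10; enqueue 4 → queue [9, 2, 1, 14, 12, 6, 5, 7, 4]
Visit 9 → queue [2, 1, 14, 12, 6, 5, 7, 4]
Visit 2 → queue [1, 14, 12, 6, 5, 7, 4]
Visit 1; enqueue 8, 3 → queue [14, 12, 6, 5, 7, 4, 8, 3]
Visit 14; enqueue 16 → queue [12, 6, 5, 7, 4, 8, 3, 16]
Visit 12; enqueue 17 → queue [6, 5, 7, 4, 8, 3, 16, 17]
Visit 6 → queue [5, 7, 4, 8, 3, 16, 17]
Visit 5 → queue [7, 4, 8, 3, 16, 17]
Visit 7 → queue [4, 8, 3, 16, 17]
Visit 4 → queue [8, 3, 16, 17]
Visit 8 → queue [3, 16, 17]
Visit 3; enqueue 13 → queue [16, 17, 13]
Visit 16 → queue [17, 13]
Visit 17 → queue [13]
Visit 13 → queue []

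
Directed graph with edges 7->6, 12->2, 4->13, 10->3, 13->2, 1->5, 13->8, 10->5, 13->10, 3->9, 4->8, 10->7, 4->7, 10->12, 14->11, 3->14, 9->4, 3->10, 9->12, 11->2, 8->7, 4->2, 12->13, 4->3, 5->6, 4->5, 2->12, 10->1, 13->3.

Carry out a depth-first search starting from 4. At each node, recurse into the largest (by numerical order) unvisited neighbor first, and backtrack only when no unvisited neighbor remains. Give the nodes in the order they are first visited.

Visit 4
4 → 13
13 → 10
10 → 12
12 → 2
10 → 7
7 → 6
10 → 5
10 → 3
3 → 14
14 → 11
3 → 9
10 → 1
13 → 8

4 13 10 12 2 7 6 5 3 14 11 9 1 8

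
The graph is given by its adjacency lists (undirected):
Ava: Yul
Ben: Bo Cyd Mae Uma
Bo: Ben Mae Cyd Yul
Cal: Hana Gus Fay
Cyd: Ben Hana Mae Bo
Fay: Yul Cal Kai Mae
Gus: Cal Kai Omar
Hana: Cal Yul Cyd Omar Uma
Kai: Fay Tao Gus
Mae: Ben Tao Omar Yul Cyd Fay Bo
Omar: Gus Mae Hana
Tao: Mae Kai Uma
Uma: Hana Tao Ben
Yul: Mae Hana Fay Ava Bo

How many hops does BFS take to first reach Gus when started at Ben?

Level 0: Ben
Level 1: Bo, Cyd, Mae, Uma
Level 2: Fay, Hana, Omar, Tao, Yul
Level 3: Ava, Cal, Gus, Kai
Gus first appears at level 3.

3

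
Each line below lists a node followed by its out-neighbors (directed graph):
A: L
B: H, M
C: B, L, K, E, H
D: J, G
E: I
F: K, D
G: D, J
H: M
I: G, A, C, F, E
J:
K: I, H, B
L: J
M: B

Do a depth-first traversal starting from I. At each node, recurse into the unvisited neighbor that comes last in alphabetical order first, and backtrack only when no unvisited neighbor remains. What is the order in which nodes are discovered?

I → G → J → D → F → K → H → M → B → E → C → L → A

Visit I
I → G
G → J
G → D
I → F
F → K
K → H
H → M
M → B
I → E
I → C
C → L
I → A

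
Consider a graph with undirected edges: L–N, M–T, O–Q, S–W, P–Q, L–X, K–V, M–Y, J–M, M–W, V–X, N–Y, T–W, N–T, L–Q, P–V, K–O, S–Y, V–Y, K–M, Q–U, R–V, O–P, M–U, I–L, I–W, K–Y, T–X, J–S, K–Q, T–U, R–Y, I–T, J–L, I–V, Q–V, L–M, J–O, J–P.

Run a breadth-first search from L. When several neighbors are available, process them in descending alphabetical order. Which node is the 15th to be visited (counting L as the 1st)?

Visit L; enqueue X, Q, N, M, J, I → queue [X, Q, N, M, J, I]
Visit X; enqueue V, T → queue [Q, N, M, J, I, V, T]
Visit Q; enqueue U, P, O, K → queue [N, M, J, I, V, T, U, P, O, K]
Visit N; enqueue Y → queue [M, J, I, V, T, U, P, O, K, Y]
Visit M; enqueue W → queue [J, I, V, T, U, P, O, K, Y, W]
Visit J; enqueue S → queue [I, V, T, U, P, O, K, Y, W, S]
Visit I → queue [V, T, U, P, O, K, Y, W, S]
Visit V; enqueue R → queue [T, U, P, O, K, Y, W, S, R]
Visit T → queue [U, P, O, K, Y, W, S, R]
Visit U → queue [P, O, K, Y, W, S, R]
Visit P → queue [O, K, Y, W, S, R]
Visit O → queue [K, Y, W, S, R]
Visit K → queue [Y, W, S, R]
Visit Y → queue [W, S, R]
Visit W → queue [S, R]
Visit S → queue [R]
Visit R → queue []

Visit order: L, X, Q, N, M, J, I, V, T, U, P, O, K, Y, W, S, R

W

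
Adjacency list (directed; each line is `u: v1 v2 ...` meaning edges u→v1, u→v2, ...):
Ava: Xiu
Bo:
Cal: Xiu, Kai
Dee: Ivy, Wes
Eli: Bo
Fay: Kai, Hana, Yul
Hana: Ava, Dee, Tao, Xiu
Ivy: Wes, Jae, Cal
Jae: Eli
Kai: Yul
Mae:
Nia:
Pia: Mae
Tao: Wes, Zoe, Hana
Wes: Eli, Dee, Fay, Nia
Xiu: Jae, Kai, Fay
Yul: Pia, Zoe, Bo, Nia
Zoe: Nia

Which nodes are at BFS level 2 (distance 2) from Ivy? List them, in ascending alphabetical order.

Dee, Eli, Fay, Kai, Nia, Xiu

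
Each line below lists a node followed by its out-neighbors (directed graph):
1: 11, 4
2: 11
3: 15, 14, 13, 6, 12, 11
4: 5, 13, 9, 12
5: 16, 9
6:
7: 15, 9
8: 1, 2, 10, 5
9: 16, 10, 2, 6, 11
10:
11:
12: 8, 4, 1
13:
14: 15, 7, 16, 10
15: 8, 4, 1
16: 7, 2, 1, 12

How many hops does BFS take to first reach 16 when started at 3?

2

Level 0: 3
Level 1: 6, 11, 12, 13, 14, 15
Level 2: 1, 4, 7, 8, 10, 16
Level 3: 2, 5, 9
16 first appears at level 2.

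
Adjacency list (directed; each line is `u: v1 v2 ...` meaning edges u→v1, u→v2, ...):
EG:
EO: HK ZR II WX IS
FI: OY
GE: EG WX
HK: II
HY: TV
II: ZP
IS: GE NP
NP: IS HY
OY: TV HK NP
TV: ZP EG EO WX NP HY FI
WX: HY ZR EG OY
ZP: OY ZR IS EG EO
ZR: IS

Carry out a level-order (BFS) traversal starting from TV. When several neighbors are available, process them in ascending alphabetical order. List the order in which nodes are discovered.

TV → EG → EO → FI → HY → NP → WX → ZP → HK → II → IS → ZR → OY → GE

Visit TV; enqueue EG, EO, FI, HY, NP, WX, ZP → queue [EG, EO, FI, HY, NP, WX, ZP]
Visit EG → queue [EO, FI, HY, NP, WX, ZP]
Visit EO; enqueue HK, II, IS, ZR → queue [FI, HY, NP, WX, ZP, HK, II, IS, ZR]
Visit FI; enqueue OY → queue [HY, NP, WX, ZP, HK, II, IS, ZR, OY]
Visit HY → queue [NP, WX, ZP, HK, II, IS, ZR, OY]
Visit NP → queue [WX, ZP, HK, II, IS, ZR, OY]
Visit WX → queue [ZP, HK, II, IS, ZR, OY]
Visit ZP → queue [HK, II, IS, ZR, OY]
Visit HK → queue [II, IS, ZR, OY]
Visit II → queue [IS, ZR, OY]
Visit IS; enqueue GE → queue [ZR, OY, GE]
Visit ZR → queue [OY, GE]
Visit OY → queue [GE]
Visit GE → queue []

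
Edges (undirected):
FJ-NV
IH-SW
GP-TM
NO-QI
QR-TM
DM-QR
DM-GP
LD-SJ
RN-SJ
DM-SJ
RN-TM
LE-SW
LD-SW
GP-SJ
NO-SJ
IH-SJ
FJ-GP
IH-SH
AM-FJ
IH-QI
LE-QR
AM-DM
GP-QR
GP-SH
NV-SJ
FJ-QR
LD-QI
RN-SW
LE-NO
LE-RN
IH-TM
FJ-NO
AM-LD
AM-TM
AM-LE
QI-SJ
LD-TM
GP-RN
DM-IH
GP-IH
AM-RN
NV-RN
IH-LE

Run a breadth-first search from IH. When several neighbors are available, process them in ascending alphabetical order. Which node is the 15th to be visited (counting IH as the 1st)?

LD

Visit IH; enqueue DM, GP, LE, QI, SH, SJ, SW, TM → queue [DM, GP, LE, QI, SH, SJ, SW, TM]
Visit DM; enqueue AM, QR → queue [GP, LE, QI, SH, SJ, SW, TM, AM, QR]
Visit GP; enqueue FJ, RN → queue [LE, QI, SH, SJ, SW, TM, AM, QR, FJ, RN]
Visit LE; enqueue NO → queue [QI, SH, SJ, SW, TM, AM, QR, FJ, RN, NO]
Visit QI; enqueue LD → queue [SH, SJ, SW, TM, AM, QR, FJ, RN, NO, LD]
Visit SH → queue [SJ, SW, TM, AM, QR, FJ, RN, NO, LD]
Visit SJ; enqueue NV → queue [SW, TM, AM, QR, FJ, RN, NO, LD, NV]
Visit SW → queue [TM, AM, QR, FJ, RN, NO, LD, NV]
Visit TM → queue [AM, QR, FJ, RN, NO, LD, NV]
Visit AM → queue [QR, FJ, RN, NO, LD, NV]
Visit QR → queue [FJ, RN, NO, LD, NV]
Visit FJ → queue [RN, NO, LD, NV]
Visit RN → queue [NO, LD, NV]
Visit NO → queue [LD, NV]
Visit LD → queue [NV]
Visit NV → queue []

Visit order: IH, DM, GP, LE, QI, SH, SJ, SW, TM, AM, QR, FJ, RN, NO, LD, NV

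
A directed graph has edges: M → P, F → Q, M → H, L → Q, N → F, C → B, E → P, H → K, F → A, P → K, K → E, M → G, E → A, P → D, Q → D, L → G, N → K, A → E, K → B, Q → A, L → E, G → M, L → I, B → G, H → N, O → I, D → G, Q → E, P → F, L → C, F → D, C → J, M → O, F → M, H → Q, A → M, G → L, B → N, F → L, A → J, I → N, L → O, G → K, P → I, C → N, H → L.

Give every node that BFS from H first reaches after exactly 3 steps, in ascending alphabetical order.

Level 0: H
Level 1: K, L, N, Q
Level 2: A, B, C, D, E, F, G, I, O
Level 3: J, M, P

J, M, P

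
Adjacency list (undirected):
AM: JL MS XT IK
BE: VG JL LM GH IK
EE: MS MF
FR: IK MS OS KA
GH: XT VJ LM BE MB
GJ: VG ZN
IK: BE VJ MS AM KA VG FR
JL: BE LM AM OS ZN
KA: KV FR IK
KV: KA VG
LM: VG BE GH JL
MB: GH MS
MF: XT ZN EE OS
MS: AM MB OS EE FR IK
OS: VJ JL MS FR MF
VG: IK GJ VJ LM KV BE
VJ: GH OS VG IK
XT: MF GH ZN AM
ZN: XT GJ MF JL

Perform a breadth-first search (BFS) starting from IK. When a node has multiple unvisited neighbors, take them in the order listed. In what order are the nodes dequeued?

Visit IK; enqueue BE, VJ, MS, AM, KA, VG, FR → queue [BE, VJ, MS, AM, KA, VG, FR]
Visit BE; enqueue JL, LM, GH → queue [VJ, MS, AM, KA, VG, FR, JL, LM, GH]
Visit VJ; enqueue OS → queue [MS, AM, KA, VG, FR, JL, LM, GH, OS]
Visit MS; enqueue MB, EE → queue [AM, KA, VG, FR, JL, LM, GH, OS, MB, EE]
Visit AM; enqueue XT → queue [KA, VG, FR, JL, LM, GH, OS, MB, EE, XT]
Visit KA; enqueue KV → queue [VG, FR, JL, LM, GH, OS, MB, EE, XT, KV]
Visit VG; enqueue GJ → queue [FR, JL, LM, GH, OS, MB, EE, XT, KV, GJ]
Visit FR → queue [JL, LM, GH, OS, MB, EE, XT, KV, GJ]
Visit JL; enqueue ZN → queue [LM, GH, OS, MB, EE, XT, KV, GJ, ZN]
Visit LM → queue [GH, OS, MB, EE, XT, KV, GJ, ZN]
Visit GH → queue [OS, MB, EE, XT, KV, GJ, ZN]
Visit OS; enqueue MF → queue [MB, EE, XT, KV, GJ, ZN, MF]
Visit MB → queue [EE, XT, KV, GJ, ZN, MF]
Visit EE → queue [XT, KV, GJ, ZN, MF]
Visit XT → queue [KV, GJ, ZN, MF]
Visit KV → queue [GJ, ZN, MF]
Visit GJ → queue [ZN, MF]
Visit ZN → queue [MF]
Visit MF → queue []

IK BE VJ MS AM KA VG FR JL LM GH OS MB EE XT KV GJ ZN MF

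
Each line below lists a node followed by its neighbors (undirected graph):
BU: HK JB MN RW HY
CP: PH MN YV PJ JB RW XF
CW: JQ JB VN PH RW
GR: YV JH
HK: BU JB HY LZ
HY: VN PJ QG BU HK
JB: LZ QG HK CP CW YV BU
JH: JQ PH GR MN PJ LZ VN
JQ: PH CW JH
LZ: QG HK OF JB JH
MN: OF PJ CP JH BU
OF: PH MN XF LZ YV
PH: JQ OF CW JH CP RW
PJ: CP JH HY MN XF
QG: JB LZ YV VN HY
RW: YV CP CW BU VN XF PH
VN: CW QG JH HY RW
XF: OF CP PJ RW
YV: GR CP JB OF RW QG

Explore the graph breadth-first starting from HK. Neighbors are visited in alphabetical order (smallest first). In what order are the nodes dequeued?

Visit HK; enqueue BU, HY, JB, LZ → queue [BU, HY, JB, LZ]
Visit BU; enqueue MN, RW → queue [HY, JB, LZ, MN, RW]
Visit HY; enqueue PJ, QG, VN → queue [JB, LZ, MN, RW, PJ, QG, VN]
Visit JB; enqueue CP, CW, YV → queue [LZ, MN, RW, PJ, QG, VN, CP, CW, YV]
Visit LZ; enqueue JH, OF → queue [MN, RW, PJ, QG, VN, CP, CW, YV, JH, OF]
Visit MN → queue [RW, PJ, QG, VN, CP, CW, YV, JH, OF]
Visit RW; enqueue PH, XF → queue [PJ, QG, VN, CP, CW, YV, JH, OF, PH, XF]
Visit PJ → queue [QG, VN, CP, CW, YV, JH, OF, PH, XF]
Visit QG → queue [VN, CP, CW, YV, JH, OF, PH, XF]
Visit VN → queue [CP, CW, YV, JH, OF, PH, XF]
Visit CP → queue [CW, YV, JH, OF, PH, XF]
Visit CW; enqueue JQ → queue [YV, JH, OF, PH, XF, JQ]
Visit YV; enqueue GR → queue [JH, OF, PH, XF, JQ, GR]
Visit JH → queue [OF, PH, XF, JQ, GR]
Visit OF → queue [PH, XF, JQ, GR]
Visit PH → queue [XF, JQ, GR]
Visit XF → queue [JQ, GR]
Visit JQ → queue [GR]
Visit GR → queue []

HK, BU, HY, JB, LZ, MN, RW, PJ, QG, VN, CP, CW, YV, JH, OF, PH, XF, JQ, GR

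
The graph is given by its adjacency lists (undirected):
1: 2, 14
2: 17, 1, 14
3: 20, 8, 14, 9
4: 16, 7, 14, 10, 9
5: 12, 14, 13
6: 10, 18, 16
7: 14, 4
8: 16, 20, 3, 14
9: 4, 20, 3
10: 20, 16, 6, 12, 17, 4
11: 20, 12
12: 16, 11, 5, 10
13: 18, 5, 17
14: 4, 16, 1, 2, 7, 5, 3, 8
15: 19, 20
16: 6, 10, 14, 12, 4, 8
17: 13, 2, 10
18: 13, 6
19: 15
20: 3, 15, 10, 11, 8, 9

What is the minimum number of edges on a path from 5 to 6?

3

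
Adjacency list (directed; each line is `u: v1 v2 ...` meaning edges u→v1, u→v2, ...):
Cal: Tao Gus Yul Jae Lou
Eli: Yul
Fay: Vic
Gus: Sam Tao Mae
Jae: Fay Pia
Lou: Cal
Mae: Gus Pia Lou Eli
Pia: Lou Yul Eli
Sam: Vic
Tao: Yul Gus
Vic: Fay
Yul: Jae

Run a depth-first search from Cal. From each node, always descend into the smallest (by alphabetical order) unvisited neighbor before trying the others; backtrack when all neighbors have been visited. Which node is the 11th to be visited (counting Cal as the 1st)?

Sam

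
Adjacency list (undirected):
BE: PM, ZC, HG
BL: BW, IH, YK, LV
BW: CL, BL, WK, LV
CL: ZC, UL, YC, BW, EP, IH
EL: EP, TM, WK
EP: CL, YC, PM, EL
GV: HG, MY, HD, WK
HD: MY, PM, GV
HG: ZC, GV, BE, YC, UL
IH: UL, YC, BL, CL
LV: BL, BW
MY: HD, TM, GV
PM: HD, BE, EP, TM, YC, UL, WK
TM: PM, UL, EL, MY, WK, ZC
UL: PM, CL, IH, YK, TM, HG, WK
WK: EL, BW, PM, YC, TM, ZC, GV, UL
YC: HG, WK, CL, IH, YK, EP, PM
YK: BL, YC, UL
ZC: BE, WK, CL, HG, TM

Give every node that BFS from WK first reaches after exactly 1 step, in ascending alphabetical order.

Level 0: WK
Level 1: BW, EL, GV, PM, TM, UL, YC, ZC
Level 2: BE, BL, CL, EP, HD, HG, IH, LV, MY, YK

BW, EL, GV, PM, TM, UL, YC, ZC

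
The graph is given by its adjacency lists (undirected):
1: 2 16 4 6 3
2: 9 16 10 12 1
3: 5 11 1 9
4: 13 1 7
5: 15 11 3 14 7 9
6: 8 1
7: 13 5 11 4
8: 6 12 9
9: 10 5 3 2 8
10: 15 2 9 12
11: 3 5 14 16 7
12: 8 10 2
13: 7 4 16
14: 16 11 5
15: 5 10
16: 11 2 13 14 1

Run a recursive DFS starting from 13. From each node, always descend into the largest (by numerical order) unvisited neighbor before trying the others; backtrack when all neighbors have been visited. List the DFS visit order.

Visit 13
13 → 16
16 → 14
14 → 11
11 → 7
7 → 5
5 → 15
15 → 10
10 → 12
12 → 8
8 → 9
9 → 3
3 → 1
1 → 6
1 → 4
1 → 2

13, 16, 14, 11, 7, 5, 15, 10, 12, 8, 9, 3, 1, 6, 4, 2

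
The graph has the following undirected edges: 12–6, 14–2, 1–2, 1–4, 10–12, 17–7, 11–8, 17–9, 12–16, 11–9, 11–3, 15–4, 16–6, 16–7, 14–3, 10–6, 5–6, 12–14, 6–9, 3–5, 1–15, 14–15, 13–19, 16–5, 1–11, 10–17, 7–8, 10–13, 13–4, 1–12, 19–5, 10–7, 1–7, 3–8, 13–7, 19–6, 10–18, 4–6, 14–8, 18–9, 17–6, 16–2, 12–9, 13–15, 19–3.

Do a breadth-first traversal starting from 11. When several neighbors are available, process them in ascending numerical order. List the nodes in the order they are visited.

Visit 11; enqueue 1, 3, 8, 9 → queue [1, 3, 8, 9]
Visit 1; enqueue 2, 4, 7, 12, 15 → queue [3, 8, 9, 2, 4, 7, 12, 15]
Visit 3; enqueue 5, 14, 19 → queue [8, 9, 2, 4, 7, 12, 15, 5, 14, 19]
Visit 8 → queue [9, 2, 4, 7, 12, 15, 5, 14, 19]
Visit 9; enqueue 6, 17, 18 → queue [2, 4, 7, 12, 15, 5, 14, 19, 6, 17, 18]
Visit 2; enqueue 16 → queue [4, 7, 12, 15, 5, 14, 19, 6, 17, 18, 16]
Visit 4; enqueue 13 → queue [7, 12, 15, 5, 14, 19, 6, 17, 18, 16, 13]
Visit 7; enqueue 10 → queue [12, 15, 5, 14, 19, 6, 17, 18, 16, 13, 10]
Visit 12 → queue [15, 5, 14, 19, 6, 17, 18, 16, 13, 10]
Visit 15 → queue [5, 14, 19, 6, 17, 18, 16, 13, 10]
Visit 5 → queue [14, 19, 6, 17, 18, 16, 13, 10]
Visit 14 → queue [19, 6, 17, 18, 16, 13, 10]
Visit 19 → queue [6, 17, 18, 16, 13, 10]
Visit 6 → queue [17, 18, 16, 13, 10]
Visit 17 → queue [18, 16, 13, 10]
Visit 18 → queue [16, 13, 10]
Visit 16 → queue [13, 10]
Visit 13 → queue [10]
Visit 10 → queue []

11 → 1 → 3 → 8 → 9 → 2 → 4 → 7 → 12 → 15 → 5 → 14 → 19 → 6 → 17 → 18 → 16 → 13 → 10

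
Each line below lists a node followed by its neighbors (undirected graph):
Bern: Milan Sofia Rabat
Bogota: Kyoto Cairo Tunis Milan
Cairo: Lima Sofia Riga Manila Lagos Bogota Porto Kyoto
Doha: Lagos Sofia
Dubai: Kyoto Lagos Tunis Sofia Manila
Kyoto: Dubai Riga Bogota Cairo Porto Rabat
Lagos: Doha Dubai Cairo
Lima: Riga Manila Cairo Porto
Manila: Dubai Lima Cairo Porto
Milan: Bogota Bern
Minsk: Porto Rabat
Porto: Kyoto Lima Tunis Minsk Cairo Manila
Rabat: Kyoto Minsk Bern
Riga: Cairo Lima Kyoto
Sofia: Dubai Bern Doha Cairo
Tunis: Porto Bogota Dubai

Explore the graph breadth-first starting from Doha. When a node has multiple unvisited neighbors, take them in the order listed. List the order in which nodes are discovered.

Visit Doha; enqueue Lagos, Sofia → queue [Lagos, Sofia]
Visit Lagos; enqueue Dubai, Cairo → queue [Sofia, Dubai, Cairo]
Visit Sofia; enqueue Bern → queue [Dubai, Cairo, Bern]
Visit Dubai; enqueue Kyoto, Tunis, Manila → queue [Cairo, Bern, Kyoto, Tunis, Manila]
Visit Cairo; enqueue Lima, Riga, Bogota, Porto → queue [Bern, Kyoto, Tunis, Manila, Lima, Riga, Bogota, Porto]
Visit Bern; enqueue Milan, Rabat → queue [Kyoto, Tunis, Manila, Lima, Riga, Bogota, Porto, Milan, Rabat]
Visit Kyoto → queue [Tunis, Manila, Lima, Riga, Bogota, Porto, Milan, Rabat]
Visit Tunis → queue [Manila, Lima, Riga, Bogota, Porto, Milan, Rabat]
Visit Manila → queue [Lima, Riga, Bogota, Porto, Milan, Rabat]
Visit Lima → queue [Riga, Bogota, Porto, Milan, Rabat]
Visit Riga → queue [Bogota, Porto, Milan, Rabat]
Visit Bogota → queue [Porto, Milan, Rabat]
Visit Porto; enqueue Minsk → queue [Milan, Rabat, Minsk]
Visit Milan → queue [Rabat, Minsk]
Visit Rabat → queue [Minsk]
Visit Minsk → queue []

Doha, Lagos, Sofia, Dubai, Cairo, Bern, Kyoto, Tunis, Manila, Lima, Riga, Bogota, Porto, Milan, Rabat, Minsk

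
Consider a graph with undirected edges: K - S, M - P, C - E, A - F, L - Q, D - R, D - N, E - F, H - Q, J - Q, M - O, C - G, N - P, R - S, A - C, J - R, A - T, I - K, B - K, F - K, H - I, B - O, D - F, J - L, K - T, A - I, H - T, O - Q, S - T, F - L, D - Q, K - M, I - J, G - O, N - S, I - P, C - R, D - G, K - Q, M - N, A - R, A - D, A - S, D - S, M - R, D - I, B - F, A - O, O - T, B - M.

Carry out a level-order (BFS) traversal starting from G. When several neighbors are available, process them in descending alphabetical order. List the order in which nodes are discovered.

G, O, D, C, T, Q, M, B, A, S, R, N, I, F, E, K, H, L, J, P

Visit G; enqueue O, D, C → queue [O, D, C]
Visit O; enqueue T, Q, M, B, A → queue [D, C, T, Q, M, B, A]
Visit D; enqueue S, R, N, I, F → queue [C, T, Q, M, B, A, S, R, N, I, F]
Visit C; enqueue E → queue [T, Q, M, B, A, S, R, N, I, F, E]
Visit T; enqueue K, H → queue [Q, M, B, A, S, R, N, I, F, E, K, H]
Visit Q; enqueue L, J → queue [M, B, A, S, R, N, I, F, E, K, H, L, J]
Visit M; enqueue P → queue [B, A, S, R, N, I, F, E, K, H, L, J, P]
Visit B → queue [A, S, R, N, I, F, E, K, H, L, J, P]
Visit A → queue [S, R, N, I, F, E, K, H, L, J, P]
Visit S → queue [R, N, I, F, E, K, H, L, J, P]
Visit R → queue [N, I, F, E, K, H, L, J, P]
Visit N → queue [I, F, E, K, H, L, J, P]
Visit I → queue [F, E, K, H, L, J, P]
Visit F → queue [E, K, H, L, J, P]
Visit E → queue [K, H, L, J, P]
Visit K → queue [H, L, J, P]
Visit H → queue [L, J, P]
Visit L → queue [J, P]
Visit J → queue [P]
Visit P → queue []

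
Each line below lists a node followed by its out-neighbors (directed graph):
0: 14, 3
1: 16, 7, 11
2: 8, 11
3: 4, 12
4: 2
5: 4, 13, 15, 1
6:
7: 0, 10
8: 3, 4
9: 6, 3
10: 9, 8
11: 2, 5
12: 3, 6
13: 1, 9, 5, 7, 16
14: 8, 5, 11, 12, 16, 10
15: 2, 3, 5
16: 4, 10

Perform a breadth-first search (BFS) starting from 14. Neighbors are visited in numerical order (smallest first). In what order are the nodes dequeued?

Visit 14; enqueue 5, 8, 10, 11, 12, 16 → queue [5, 8, 10, 11, 12, 16]
Visit 5; enqueue 1, 4, 13, 15 → queue [8, 10, 11, 12, 16, 1, 4, 13, 15]
Visit 8; enqueue 3 → queue [10, 11, 12, 16, 1, 4, 13, 15, 3]
Visit 10; enqueue 9 → queue [11, 12, 16, 1, 4, 13, 15, 3, 9]
Visit 11; enqueue 2 → queue [12, 16, 1, 4, 13, 15, 3, 9, 2]
Visit 12; enqueue 6 → queue [16, 1, 4, 13, 15, 3, 9, 2, 6]
Visit 16 → queue [1, 4, 13, 15, 3, 9, 2, 6]
Visit 1; enqueue 7 → queue [4, 13, 15, 3, 9, 2, 6, 7]
Visit 4 → queue [13, 15, 3, 9, 2, 6, 7]
Visit 13 → queue [15, 3, 9, 2, 6, 7]
Visit 15 → queue [3, 9, 2, 6, 7]
Visit 3 → queue [9, 2, 6, 7]
Visit 9 → queue [2, 6, 7]
Visit 2 → queue [6, 7]
Visit 6 → queue [7]
Visit 7; enqueue 0 → queue [0]
Visit 0 → queue []

14, 5, 8, 10, 11, 12, 16, 1, 4, 13, 15, 3, 9, 2, 6, 7, 0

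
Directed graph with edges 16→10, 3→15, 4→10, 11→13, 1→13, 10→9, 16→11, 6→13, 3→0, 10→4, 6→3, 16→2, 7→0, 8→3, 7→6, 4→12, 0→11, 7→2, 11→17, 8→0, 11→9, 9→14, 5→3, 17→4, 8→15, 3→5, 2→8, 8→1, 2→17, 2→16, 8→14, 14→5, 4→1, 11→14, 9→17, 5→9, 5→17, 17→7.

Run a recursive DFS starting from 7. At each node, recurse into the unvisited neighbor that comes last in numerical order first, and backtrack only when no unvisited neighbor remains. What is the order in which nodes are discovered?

Visit 7
7 → 6
6 → 13
6 → 3
3 → 15
3 → 5
5 → 17
17 → 4
4 → 12
4 → 10
10 → 9
9 → 14
4 → 1
3 → 0
0 → 11
7 → 2
2 → 16
2 → 8

7 → 6 → 13 → 3 → 15 → 5 → 17 → 4 → 12 → 10 → 9 → 14 → 1 → 0 → 11 → 2 → 16 → 8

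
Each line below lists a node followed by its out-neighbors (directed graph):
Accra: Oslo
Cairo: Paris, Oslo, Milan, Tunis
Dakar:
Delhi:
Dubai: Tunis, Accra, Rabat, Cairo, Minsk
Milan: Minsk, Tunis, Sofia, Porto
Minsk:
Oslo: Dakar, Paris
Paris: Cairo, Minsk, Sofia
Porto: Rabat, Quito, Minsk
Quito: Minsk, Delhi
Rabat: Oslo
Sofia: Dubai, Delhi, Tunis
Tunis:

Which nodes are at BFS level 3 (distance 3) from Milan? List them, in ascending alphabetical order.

Accra, Cairo, Oslo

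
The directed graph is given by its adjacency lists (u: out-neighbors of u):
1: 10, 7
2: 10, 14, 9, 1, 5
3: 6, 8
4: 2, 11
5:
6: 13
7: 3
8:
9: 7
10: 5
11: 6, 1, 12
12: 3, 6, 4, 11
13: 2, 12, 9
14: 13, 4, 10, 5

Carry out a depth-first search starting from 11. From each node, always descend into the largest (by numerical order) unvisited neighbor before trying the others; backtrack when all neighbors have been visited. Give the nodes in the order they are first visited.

Visit 11
11 → 12
12 → 6
6 → 13
13 → 9
9 → 7
7 → 3
3 → 8
13 → 2
2 → 14
14 → 10
10 → 5
14 → 4
2 → 1

11 12 6 13 9 7 3 8 2 14 10 5 4 1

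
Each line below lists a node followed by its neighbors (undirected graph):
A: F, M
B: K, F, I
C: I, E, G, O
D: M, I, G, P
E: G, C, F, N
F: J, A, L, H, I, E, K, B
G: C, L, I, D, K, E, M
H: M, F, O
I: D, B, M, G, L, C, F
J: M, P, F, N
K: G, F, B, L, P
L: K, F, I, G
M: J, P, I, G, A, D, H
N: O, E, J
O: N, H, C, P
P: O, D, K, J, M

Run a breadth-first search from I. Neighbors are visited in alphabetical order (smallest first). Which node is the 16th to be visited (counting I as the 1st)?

Visit I; enqueue B, C, D, F, G, L, M → queue [B, C, D, F, G, L, M]
Visit B; enqueue K → queue [C, D, F, G, L, M, K]
Visit C; enqueue E, O → queue [D, F, G, L, M, K, E, O]
Visit D; enqueue P → queue [F, G, L, M, K, E, O, P]
Visit F; enqueue A, H, J → queue [G, L, M, K, E, O, P, A, H, J]
Visit G → queue [L, M, K, E, O, P, A, H, J]
Visit L → queue [M, K, E, O, P, A, H, J]
Visit M → queue [K, E, O, P, A, H, J]
Visit K → queue [E, O, P, A, H, J]
Visit E; enqueue N → queue [O, P, A, H, J, N]
Visit O → queue [P, A, H, J, N]
Visit P → queue [A, H, J, N]
Visit A → queue [H, J, N]
Visit H → queue [J, N]
Visit J → queue [N]
Visit N → queue []

Visit order: I, B, C, D, F, G, L, M, K, E, O, P, A, H, J, N

N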